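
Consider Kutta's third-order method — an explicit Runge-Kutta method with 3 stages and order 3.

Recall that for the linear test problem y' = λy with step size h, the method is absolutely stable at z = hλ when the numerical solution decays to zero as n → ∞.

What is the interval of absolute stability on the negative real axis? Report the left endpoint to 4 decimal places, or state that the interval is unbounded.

On y'=λy, z=hλ:
  order 3, 3-stage ⇒ R(z)=1+z+z^2/2+z^3/6
  (e.g. R(-1.01)=0.32833, |R|=0.32833)

Need |R(x)|<1, x<0.
x=-1.01: |R|=0.3283
|R(-2.56)|=1.0794 |R(-1.59)|=0.0041 |R(-1.06)|=0.3033
Bisect:
  x_lo=-3.1118 |R|=2.2921  x_hi=-0.0759 |R|=0.9269
  mid=-1.59385 |R|=0.00150 →hi
  mid=-2.35280 |R|=0.75569 →hi
  mid=-2.73228 |R|=1.39918 →lo
  mid=-2.54254 |R|=1.04967 →lo
  mid=-2.44767 |R|=0.89617 →hi
  mid=-2.49511 |R|=0.97124 →hi
  mid=-2.51883 |R|=1.01003 →lo
  mid=-2.50697 |R|=0.99052 →hi
  ...
  [-2.51290,-2.51271] ⇒ x*=-2.5127
Stable set (-2.5127, 0).

(-2.5127, 0).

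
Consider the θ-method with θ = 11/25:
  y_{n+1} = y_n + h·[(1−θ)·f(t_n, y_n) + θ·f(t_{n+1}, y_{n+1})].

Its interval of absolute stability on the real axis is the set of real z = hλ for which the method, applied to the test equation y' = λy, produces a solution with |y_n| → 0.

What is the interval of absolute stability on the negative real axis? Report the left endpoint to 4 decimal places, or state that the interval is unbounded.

Set f=λy, z=hλ:
  y_{n+1} = y_n + z·[14/25·y_n + 11/25·y_{n+1}] ⇒ (1 − 11/25z)y_{n+1} = (1 + 14/25z)y_n
  R(z) = (1 + 14/25z)/(1 − 11/25z).

Solve |R(x)|<1 on ℝ⁻.
x=-0.85: |R|=0.3814
R=−1: 1+14/25x = −1+11/25x ⇒ -3/25x=2 ⇒ x=2/(-3/25)=-16.6667
Confirm numerically:
  x=-12.502: |R|=0.92312 <1
  x=-12.397: |R|=0.92062 <1
  x=-7.875: |R|=0.76372 <1
  x=-17.207: |R|=1.00756 >1
  x=-17.096: |R|=1.00605 >1
  x=-16.701: |R|=1.00049 >1
So |R|<1 on (-16.6667, 0).

z∈(-16.6667,0).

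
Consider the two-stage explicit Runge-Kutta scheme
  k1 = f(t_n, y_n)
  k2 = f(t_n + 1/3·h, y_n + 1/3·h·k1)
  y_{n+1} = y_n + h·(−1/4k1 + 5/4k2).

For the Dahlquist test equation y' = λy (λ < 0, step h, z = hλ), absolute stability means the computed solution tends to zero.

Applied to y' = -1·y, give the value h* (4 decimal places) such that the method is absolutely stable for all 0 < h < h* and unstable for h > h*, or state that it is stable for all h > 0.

(-2.4000,0); λ=-1 ⇒ h* = (12/5)/1 = 2.4000.

Set f=λy, z=hλ:
  k1=λy_n ⇒ h·k1=z·y_n;  k2=λ(1+1/3z)y_n ⇒ h·k2=z(1+1/3z)y_n
  y_{n+1}/y_n = 1 − 1/4z + 5/4z(1+1/3z) = 1 + z + 5/12z²
  Hence R(z) = 1 + z + 5/12z².

Need |R(x)|<1, x<0.
x=-1.63: |R|=0.4770
R=1: x+5/12x²=0 ⇒ x=−12/5=-2.4000; min R=1−1/(4·5/12)=0.4000>−1
Confirm numerically:
  x=-1.836: |R|=0.56854 <1
  x=-1.480: |R|=0.43267 <1
  x=-1.217: |R|=0.40012 <1
  x=-1.203: |R|=0.40000 <1
  x=-2.982: |R|=1.72314 >1
  x=-2.812: |R|=1.48273 >1
Stable set (-2.4000, 0).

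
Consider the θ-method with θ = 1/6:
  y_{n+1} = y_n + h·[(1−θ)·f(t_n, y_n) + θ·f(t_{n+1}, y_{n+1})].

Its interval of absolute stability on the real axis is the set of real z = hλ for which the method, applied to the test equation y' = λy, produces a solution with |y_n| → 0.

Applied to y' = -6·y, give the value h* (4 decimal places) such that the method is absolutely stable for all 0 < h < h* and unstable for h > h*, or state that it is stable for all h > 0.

With y'=λy (z=hλ):
  y_{n+1} = y_n + z·[5/6·y_n + 1/6·y_{n+1}] ⇒ (1 − 1/6z)y_{n+1} = (1 + 5/6z)y_n
  R(z) = (1 + 5/6z)/(1 − 1/6z).

Boundary: |R(x)|=1, x<0.
x=-0.39: |R|=0.6338
R=−1: 1+5/6x = −1+1/6x ⇒ -2/3x=2 ⇒ x=2/(-2/3)=-3.0000
Confirm numerically:
  x=-2.950: |R|=0.97765 <1
  x=-1.986: |R|=0.49211 <1
  x=-1.438: |R|=0.15999 <1
  x=-1.322: |R|=0.08331 <1
  x=-3.401: |R|=1.17062 >1
  x=-3.279: |R|=1.12027 >1
  x=-3.269: |R|=1.11609 >1
So |R|<1 on (-3.0000, 0).

(-3.0000,0); λ=-6 ⇒ h* = (3)/6 = 0.5000.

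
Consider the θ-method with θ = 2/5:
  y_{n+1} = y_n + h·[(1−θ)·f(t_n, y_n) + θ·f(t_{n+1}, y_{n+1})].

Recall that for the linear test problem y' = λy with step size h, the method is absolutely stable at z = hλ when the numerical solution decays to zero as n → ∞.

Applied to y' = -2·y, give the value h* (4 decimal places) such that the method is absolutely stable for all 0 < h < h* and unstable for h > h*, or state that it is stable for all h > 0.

Test eqn y'=λy, z=hλ:
  y_{n+1} = y_n + z·[3/5·y_n + 2/5·y_{n+1}] ⇒ (1 − 2/5z)y_{n+1} = (1 + 3/5z)y_n
  Hence R(z) = (1 + 3/5z)/(1 − 2/5z).

Boundary: |R(x)|=1, x<0.
x=-1.28: |R|=0.1534
R=−1: 1+3/5x = −1+2/5x ⇒ -1/5x=2 ⇒ x=2/(-1/5)=-10.0000
Confirm numerically:
  x=-8.383: |R|=0.92571 <1
  x=-5.220: |R|=0.69041 <1
  x=-4.230: |R|=0.57132 <1
  x=-4.178: |R|=0.56409 <1
  x=-10.599: |R|=1.02286 >1
  x=-10.416: |R|=1.01610 >1
So |R|<1 on (-10.0000, 0).

(-10.0000,0); λ=-2 ⇒ h* = (10)/2 = 5.0000.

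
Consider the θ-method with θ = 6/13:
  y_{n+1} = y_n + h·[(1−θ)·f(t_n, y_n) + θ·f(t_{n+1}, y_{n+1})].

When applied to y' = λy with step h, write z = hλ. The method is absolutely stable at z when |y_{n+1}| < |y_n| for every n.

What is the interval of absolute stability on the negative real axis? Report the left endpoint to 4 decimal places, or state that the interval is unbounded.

With y'=λy (z=hλ):
  y_{n+1} = y_n + z·[7/13·y_n + 6/13·y_{n+1}] ⇒ (1 − 6/13z)y_{n+1} = (1 + 7/13z)y_n
  so R(z) = (1 + 7/13z)/(1 − 6/13z).

Find x<0 with |R(x)|<1.
x=-0.7: |R|=0.4709
R=−1: 1+7/13x = −1+6/13x ⇒ -1/13x=2 ⇒ x=2/(-1/13)=-26.0000
Confirm numerically:
  x=-22.512: |R|=0.97644 <1
  x=-16.542: |R|=0.91574 <1
  x=-14.070: |R|=0.87754 <1
  x=-26.591: |R|=1.00343 >1
  x=-26.232: |R|=1.00136 >1
  x=-26.105: |R|=1.00062 >1
Interval (-26.0000, 0).

z∈(-26.0000,0).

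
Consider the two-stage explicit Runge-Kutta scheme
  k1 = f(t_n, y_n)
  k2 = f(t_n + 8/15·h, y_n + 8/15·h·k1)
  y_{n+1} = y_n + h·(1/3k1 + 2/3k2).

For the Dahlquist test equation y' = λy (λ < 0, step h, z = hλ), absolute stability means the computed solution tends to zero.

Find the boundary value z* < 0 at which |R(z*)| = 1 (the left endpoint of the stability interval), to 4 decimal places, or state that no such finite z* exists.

Set f=λy, z=hλ:
  k1=λy_n ⇒ h·k1=z·y_n;  k2=λ(1+8/15z)y_n ⇒ h·k2=z(1+8/15z)y_n
  y_{n+1}/y_n = 1 + 1/3z + 2/3z(1+8/15z) = 1 + z + 16/45z²
  so R(z) = 1 + z + 16/45z².

Boundary: |R(x)|=1, x<0.
x=-1.37: |R|=0.2973
R=1: x+16/45x²=0 ⇒ x=−45/16=-2.8125; min R=1−1/(4·16/45)=0.2969>−1
Confirm numerically:
  x=-2.288: |R|=0.57331 <1
  x=-2.199: |R|=0.52032 <1
  x=-1.899: |R|=0.38320 <1
  x=-1.810: |R|=0.35484 <1
  x=-3.401: |R|=1.71164 >1
  x=-3.079: |R|=1.29175 >1
Stable set (-2.8125, 0).

left endpoint -2.8125.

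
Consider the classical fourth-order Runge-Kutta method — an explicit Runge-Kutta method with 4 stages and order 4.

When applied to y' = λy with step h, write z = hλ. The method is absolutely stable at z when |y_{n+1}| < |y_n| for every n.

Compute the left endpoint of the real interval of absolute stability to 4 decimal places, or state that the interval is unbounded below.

On y'=λy, z=hλ:
  order 4, 4-stage ⇒ R(z)=1+z+z^2/2+z^3/6+z^4/24
  (e.g. R(-0.56)=0.57163, |R|=0.57163)

Solve |R(x)|<1 on ℝ⁻.
x=-0.56: |R|=0.5716
|R(-2.99)|=1.3551 |R(-2.23)|=0.4386 |R(-1.51)|=0.2728
Bisect:
  x_lo=-3.4242 |R|=2.4752  x_hi=-0.3895 |R|=0.6775
  mid=-1.90684 |R|=0.30649 →hi
  mid=-2.66553 |R|=0.83395 →hi
  mid=-3.04487 |R|=1.46729 →lo
  mid=-2.85520 |R|=1.11062 →lo
  mid=-2.76036 |R|=0.96306 →hi
  mid=-2.80778 |R|=1.03444 →lo
  mid=-2.78407 |R|=0.99816 →hi
  mid=-2.79593 |R|=1.01615 →lo
  mid=-2.79000 |R|=1.00712 →lo
  ...
  [-2.78537,-2.78519] ⇒ x*=-2.7853
Stable set (-2.7853, 0).

left endpoint -2.7853.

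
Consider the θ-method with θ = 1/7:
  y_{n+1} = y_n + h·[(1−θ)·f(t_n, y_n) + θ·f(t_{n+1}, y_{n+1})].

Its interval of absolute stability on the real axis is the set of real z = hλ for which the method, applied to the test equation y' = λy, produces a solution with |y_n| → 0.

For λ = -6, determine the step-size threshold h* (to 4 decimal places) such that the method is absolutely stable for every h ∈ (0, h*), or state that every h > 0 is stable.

On y'=λy, z=hλ:
  y_{n+1} = y_n + z·[6/7·y_n + 1/7·y_{n+1}] ⇒ (1 − 1/7z)y_{n+1} = (1 + 6/7z)y_n
  Hence R(z) = (1 + 6/7z)/(1 − 1/7z).

Need |R(x)|<1, x<0.
x=-1.14: |R|=0.0197
R=−1: 1+6/7x = −1+1/7x ⇒ -5/7x=2 ⇒ x=2/(-5/7)=-2.8000
Confirm numerically:
  x=-2.333: |R|=0.74981 <1
  x=-1.873: |R|=0.47763 <1
  x=-1.693: |R|=0.36328 <1
  x=-3.199: |R|=1.19561 >1
  x=-3.126: |R|=1.16097 >1
  x=-2.962: |R|=1.08131 >1
Interval (-2.8000, 0).

(-2.8000,0); λ=-6 ⇒ h* = (14/5)/6 = 0.4667.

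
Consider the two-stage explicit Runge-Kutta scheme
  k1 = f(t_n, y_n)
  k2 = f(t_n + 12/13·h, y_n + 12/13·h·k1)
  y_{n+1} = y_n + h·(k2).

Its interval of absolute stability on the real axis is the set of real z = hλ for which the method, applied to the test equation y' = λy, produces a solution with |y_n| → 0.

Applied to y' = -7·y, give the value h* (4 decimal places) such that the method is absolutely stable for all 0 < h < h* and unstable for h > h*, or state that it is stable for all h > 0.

Test eqn y'=λy, z=hλ:
  k1=λy_n ⇒ h·k1=z·y_n;  k2=λ(1+12/13z)y_n ⇒ h·k2=z(1+12/13z)y_n
  y_{n+1}/y_n = 1 + z(1+12/13z) = 1 + z + 12/13z²
  so R(z) = 1 + z + 12/13z².

Boundary: |R(x)|=1, x<0.
x=-0.56: |R|=0.7295
R=1: x+12/13x²=0 ⇒ x=−13/12=-1.0833; min R=1−1/(4·12/13)=0.7292>−1
Confirm numerically:
  x=-1.043: |R|=0.96117 <1
  x=-0.892: |R|=0.84246 <1
  x=-0.467: |R|=0.73431 <1
  x=-1.619: |R|=1.80053 >1
  x=-1.374: |R|=1.36865 >1
Interval (-1.0833, 0).

(-1.0833,0); λ=-7 ⇒ h* = (13/12)/7 = 0.1548.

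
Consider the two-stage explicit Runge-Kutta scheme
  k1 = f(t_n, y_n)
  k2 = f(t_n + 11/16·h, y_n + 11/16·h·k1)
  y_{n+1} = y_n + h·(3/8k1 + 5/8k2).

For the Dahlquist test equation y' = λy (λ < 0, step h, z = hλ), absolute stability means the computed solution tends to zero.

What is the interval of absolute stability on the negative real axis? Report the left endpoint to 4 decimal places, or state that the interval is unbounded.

(-2.3273, 0).

On y'=λy, z=hλ:
  k1=λy_n ⇒ h·k1=z·y_n;  k2=λ(1+11/16z)y_n ⇒ h·k2=z(1+11/16z)y_n
  y_{n+1}/y_n = 1 + 3/8z + 5/8z(1+11/16z) = 1 + z + 55/128z²
  R(z) = 1 + z + 55/128z².

Find x<0 with |R(x)|<1.
x=-0.99: |R|=0.4311
R=1: x+55/128x²=0 ⇒ x=−128/55=-2.3273; min R=1−1/(4·55/128)=0.4182>−1
Confirm numerically:
  x=-1.847: |R|=0.61884 <1
  x=-1.473: |R|=0.45931 <1
  x=-1.427: |R|=0.44799 <1
  x=-2.763: |R|=1.51731 >1
  x=-2.569: |R|=1.26683 >1
So |R|<1 on (-2.3273, 0).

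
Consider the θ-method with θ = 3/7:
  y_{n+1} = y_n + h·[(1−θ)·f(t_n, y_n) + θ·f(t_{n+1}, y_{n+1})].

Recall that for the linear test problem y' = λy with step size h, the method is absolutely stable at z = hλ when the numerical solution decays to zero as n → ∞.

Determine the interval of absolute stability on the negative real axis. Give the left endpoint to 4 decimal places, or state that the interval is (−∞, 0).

On y'=λy, z=hλ:
  y_{n+1} = y_n + z·[4/7·y_n + 3/7·y_{n+1}] ⇒ (1 − 3/7z)y_{n+1} = (1 + 4/7z)y_n
  so R(z) = (1 + 4/7z)/(1 − 3/7z).

Find x<0 with |R(x)|<1.
x=-0.52: |R|=0.5748
R=−1: 1+4/7x = −1+3/7x ⇒ -1/7x=2 ⇒ x=2/(-1/7)=-14.0000
Confirm numerically:
  x=-13.912: |R|=0.99819 <1
  x=-12.321: |R|=0.96181 <1
  x=-11.301: |R|=0.93401 <1
  x=-14.516: |R|=1.01021 >1
  x=-14.512: |R|=1.01013 >1
  x=-14.179: |R|=1.00361 >1
So |R|<1 on (-14.0000, 0).

(-14.0000, 0).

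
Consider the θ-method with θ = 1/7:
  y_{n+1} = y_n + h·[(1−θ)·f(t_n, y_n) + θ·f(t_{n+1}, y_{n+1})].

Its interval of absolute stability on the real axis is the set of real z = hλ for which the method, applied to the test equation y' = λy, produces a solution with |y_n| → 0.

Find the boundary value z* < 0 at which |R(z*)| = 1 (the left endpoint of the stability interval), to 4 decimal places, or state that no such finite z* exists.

Set f=λy, z=hλ:
  y_{n+1} = y_n + z·[6/7·y_n + 1/7·y_{n+1}] ⇒ (1 − 1/7z)y_{n+1} = (1 + 6/7z)y_n
  Hence R(z) = (1 + 6/7z)/(1 − 1/7z).

Find x<0 with |R(x)|<1.
x=-1.33: |R|=0.1176
R=−1: 1+6/7x = −1+1/7x ⇒ -5/7x=2 ⇒ x=2/(-5/7)=-2.8000
Confirm numerically:
  x=-2.534: |R|=0.86050 <1
  x=-1.955: |R|=0.52820 <1
  x=-1.868: |R|=0.47452 <1
  x=-3.243: |R|=1.21625 >1
  x=-2.842: |R|=1.02134 >1
  x=-2.838: |R|=1.01931 >1
Stable set (-2.8000, 0).

z* = -2.8000.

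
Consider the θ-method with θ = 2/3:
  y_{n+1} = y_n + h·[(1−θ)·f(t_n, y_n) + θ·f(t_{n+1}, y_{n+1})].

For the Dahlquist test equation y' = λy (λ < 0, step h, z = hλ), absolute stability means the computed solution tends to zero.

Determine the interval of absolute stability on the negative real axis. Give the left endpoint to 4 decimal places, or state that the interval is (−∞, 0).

interval (−∞, 0).

Set f=λy, z=hλ:
  y_{n+1} = y_n + z·[1/3·y_n + 2/3·y_{n+1}] ⇒ (1 − 2/3z)y_{n+1} = (1 + 1/3z)y_n
  Hence R(z) = (1 + 1/3z)/(1 − 2/3z).

Boundary: |R(x)|=1, x<0.
x=-1.46: |R|=0.2601
x=-2: |R|=0.1429
x=-10: |R|=0.3043
x=-100: |R|=0.4778
θ=2/3≥1/2 ⇒ |1+1/3x|<|1−2/3x| ∀x<0 ⇒ unbounded interval.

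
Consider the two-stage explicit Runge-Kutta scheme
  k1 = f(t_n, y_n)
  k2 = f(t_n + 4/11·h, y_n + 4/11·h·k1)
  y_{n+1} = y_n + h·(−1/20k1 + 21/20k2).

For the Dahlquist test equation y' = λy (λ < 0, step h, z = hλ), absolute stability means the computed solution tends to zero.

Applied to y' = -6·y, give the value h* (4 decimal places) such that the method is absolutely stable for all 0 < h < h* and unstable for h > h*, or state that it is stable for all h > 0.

Test eqn y'=λy, z=hλ:
  k1=λy_n ⇒ h·k1=z·y_n;  k2=λ(1+4/11z)y_n ⇒ h·k2=z(1+4/11z)y_n
  y_{n+1}/y_n = 1 − 1/20z + 21/20z(1+4/11z) = 1 + z + 21/55z²
  Hence R(z) = 1 + z + 21/55z².

Need |R(x)|<1, x<0.
x=-0.87: |R|=0.4190
R=1: x+21/55x²=0 ⇒ x=−55/21=-2.6190; min R=1−1/(4·21/55)=0.3452>−1
Confirm numerically:
  x=-2.498: |R|=0.88455 <1
  x=-2.199: |R|=0.64732 <1
  x=-1.894: |R|=0.47567 <1
  x=-3.089: |R|=1.55428 >1
  x=-2.741: |R|=1.12763 >1
So |R|<1 on (-2.6190, 0).

(-2.6190,0); λ=-6 ⇒ h* = (55/21)/6 = 0.4365.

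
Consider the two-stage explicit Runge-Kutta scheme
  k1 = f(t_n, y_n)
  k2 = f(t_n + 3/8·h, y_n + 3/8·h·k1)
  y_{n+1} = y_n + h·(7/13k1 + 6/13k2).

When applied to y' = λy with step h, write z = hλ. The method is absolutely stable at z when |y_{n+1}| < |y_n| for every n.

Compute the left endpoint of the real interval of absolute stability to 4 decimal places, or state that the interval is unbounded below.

z* = -5.7778.

Test eqn y'=λy, z=hλ:
  k1=λy_n ⇒ h·k1=z·y_n;  k2=λ(1+3/8z)y_n ⇒ h·k2=z(1+3/8z)y_n
  y_{n+1}/y_n = 1 + 7/13z + 6/13z(1+3/8z) = 1 + z + 9/52z²
  ⇒ R(z) = 1 + z + 9/52z².

Solve |R(x)|<1 on ℝ⁻.
x=-1.73: |R|=0.2120
R=1: x+9/52x²=0 ⇒ x=−52/9=-5.7778; min R=1−1/(4·9/52)=-0.4444>−1
Confirm numerically:
  x=-4.749: |R|=0.15440 <1
  x=-3.227: |R|=0.42466 <1
  x=-2.400: |R|=0.40308 <1
  x=-6.246: |R|=1.50617 >1
  x=-6.040: |R|=1.27412 >1
So |R|<1 on (-5.7778, 0).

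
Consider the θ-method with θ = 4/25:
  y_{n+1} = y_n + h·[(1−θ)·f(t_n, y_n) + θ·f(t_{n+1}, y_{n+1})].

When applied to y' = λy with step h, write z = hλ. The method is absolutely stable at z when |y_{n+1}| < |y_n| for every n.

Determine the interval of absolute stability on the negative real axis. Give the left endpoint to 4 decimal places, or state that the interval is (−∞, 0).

z∈(-2.9412,0).

With y'=λy (z=hλ):
  y_{n+1} = y_n + z·[21/25·y_n + 4/25·y_{n+1}] ⇒ (1 − 4/25z)y_{n+1} = (1 + 21/25z)y_n
  R(z) = (1 + 21/25z)/(1 − 4/25z).

Boundary: |R(x)|=1, x<0.
x=-0.68: |R|=0.3867
R=−1: 1+21/25x = −1+4/25x ⇒ -17/25x=2 ⇒ x=2/(-17/25)=-2.9412
Confirm numerically:
  x=-2.802: |R|=0.93466 <1
  x=-2.686: |R|=0.87864 <1
  x=-2.677: |R|=0.87423 <1
  x=-1.196: |R|=0.00389 <1
  x=-3.506: |R|=1.24605 >1
  x=-3.444: |R|=1.22045 >1
  x=-3.243: |R|=1.13513 >1
Stable set (-2.9412, 0).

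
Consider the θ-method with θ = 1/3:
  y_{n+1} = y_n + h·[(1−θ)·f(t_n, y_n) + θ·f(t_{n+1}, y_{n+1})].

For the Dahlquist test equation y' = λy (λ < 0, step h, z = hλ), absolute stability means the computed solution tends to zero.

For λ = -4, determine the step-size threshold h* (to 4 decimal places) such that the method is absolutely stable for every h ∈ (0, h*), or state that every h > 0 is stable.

(-6.0000,0); λ=-4 ⇒ h* = (6)/4 = 1.5000.

Set f=λy, z=hλ:
  y_{n+1} = y_n + z·[2/3·y_n + 1/3·y_{n+1}] ⇒ (1 − 1/3z)y_{n+1} = (1 + 2/3z)y_n
  ⇒ R(z) = (1 + 2/3z)/(1 − 1/3z).

Find x<0 with |R(x)|<1.
x=-1.09: |R|=0.2005
R=−1: 1+2/3x = −1+1/3x ⇒ -1/3x=2 ⇒ x=2/(-1/3)=-6.0000
Confirm numerically:
  x=-5.837: |R|=0.98155 <1
  x=-4.403: |R|=0.78428 <1
  x=-4.227: |R|=0.75467 <1
  x=-6.396: |R|=1.04215 >1
  x=-6.389: |R|=1.04143 >1
So |R|<1 on (-6.0000, 0).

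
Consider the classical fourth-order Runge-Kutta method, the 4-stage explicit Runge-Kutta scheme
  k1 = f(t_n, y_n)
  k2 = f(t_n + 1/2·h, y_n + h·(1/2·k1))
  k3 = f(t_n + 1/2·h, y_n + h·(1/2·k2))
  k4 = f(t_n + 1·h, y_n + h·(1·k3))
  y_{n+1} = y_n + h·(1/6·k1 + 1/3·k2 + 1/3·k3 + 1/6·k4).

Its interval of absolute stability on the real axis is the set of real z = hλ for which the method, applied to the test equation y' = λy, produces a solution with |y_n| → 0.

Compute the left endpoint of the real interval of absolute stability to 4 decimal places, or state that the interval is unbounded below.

With y'=λy (z=hλ):
  order 4, 4-stage ⇒ R(z)=1+z+z^2/2+z^3/6+z^4/24
  (e.g. R(-1.33)=0.29272, |R|=0.29272)

Need |R(x)|<1, x<0.
x=-1.33: |R|=0.2927
|R(-2.63)|=0.7900 |R(-1.98)|=0.3269 |R(-1.11)|=0.3414
Bisect:
  x_lo=-3.3539 |R|=2.2548  x_hi=-0.1164 |R|=0.8902
  mid=-1.73513 |R|=0.27723 →hi
  mid=-2.54452 |R|=0.69366 →hi
  mid=-2.94921 |R|=1.27661 →lo
  mid=-2.74687 |R|=0.94359 →hi
  mid=-2.84804 |R|=1.09880 →lo
  mid=-2.79745 |R|=1.01849 →lo
  mid=-2.77216 |R|=0.98038 →hi
  ...
  [-2.78540,-2.78520] ⇒ x*=-2.7853
Interval (-2.7853, 0).

z* = -2.7853.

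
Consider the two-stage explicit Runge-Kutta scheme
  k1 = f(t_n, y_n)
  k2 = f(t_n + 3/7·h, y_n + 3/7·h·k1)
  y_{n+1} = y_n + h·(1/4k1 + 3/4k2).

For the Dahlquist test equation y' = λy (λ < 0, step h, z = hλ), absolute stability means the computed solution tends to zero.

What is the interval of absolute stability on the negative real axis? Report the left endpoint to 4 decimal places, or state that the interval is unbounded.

With y'=λy (z=hλ):
  k1=λy_n ⇒ h·k1=z·y_n;  k2=λ(1+3/7z)y_n ⇒ h·k2=z(1+3/7z)y_n
  y_{n+1}/y_n = 1 + 1/4z + 3/4z(1+3/7z) = 1 + z + 9/28z²
  so R(z) = 1 + z + 9/28z².

Find x<0 with |R(x)|<1.
x=-1.23: |R|=0.2563
R=1: x+9/28x²=0 ⇒ x=−28/9=-3.1111; min R=1−1/(4·9/28)=0.2222>−1
Confirm numerically:
  x=-2.316: |R|=0.40810 <1
  x=-2.020: |R|=0.29156 <1
  x=-1.511: |R|=0.22286 <1
  x=-3.615: |R|=1.58550 >1
  x=-3.302: |R|=1.20260 >1
  x=-3.266: |R|=1.16260 >1
So |R|<1 on (-3.1111, 0).

z∈(-3.1111,0).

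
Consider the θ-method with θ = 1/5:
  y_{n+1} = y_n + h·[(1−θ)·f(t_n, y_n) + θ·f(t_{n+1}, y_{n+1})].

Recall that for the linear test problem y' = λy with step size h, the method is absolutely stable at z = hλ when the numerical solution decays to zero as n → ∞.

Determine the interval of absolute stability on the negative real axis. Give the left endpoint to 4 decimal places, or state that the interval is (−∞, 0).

z∈(-3.3333,0).

On y'=λy, z=hλ:
  y_{n+1} = y_n + z·[4/5·y_n + 1/5·y_{n+1}] ⇒ (1 − 1/5z)y_{n+1} = (1 + 4/5z)y_n
  ⇒ R(z) = (1 + 4/5z)/(1 − 1/5z).

Boundary: |R(x)|=1, x<0.
x=-0.97: |R|=0.1876
R=−1: 1+4/5x = −1+1/5x ⇒ -3/5x=2 ⇒ x=2/(-3/5)=-3.3333
Confirm numerically:
  x=-3.222: |R|=0.95938 <1
  x=-2.386: |R|=0.61522 <1
  x=-2.050: |R|=0.45390 <1
  x=-3.894: |R|=1.18912 >1
  x=-3.705: |R|=1.12809 >1
  x=-3.451: |R|=1.04177 >1
Interval (-3.3333, 0).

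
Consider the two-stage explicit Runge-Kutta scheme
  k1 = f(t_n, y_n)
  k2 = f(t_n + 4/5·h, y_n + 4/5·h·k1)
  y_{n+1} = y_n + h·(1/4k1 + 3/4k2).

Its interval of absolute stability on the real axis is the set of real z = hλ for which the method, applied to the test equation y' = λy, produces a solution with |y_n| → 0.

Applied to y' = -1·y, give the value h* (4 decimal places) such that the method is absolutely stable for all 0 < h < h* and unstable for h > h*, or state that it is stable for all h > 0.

(-1.6667,0); λ=-1 ⇒ h* = (5/3)/1 = 1.6667.

On y'=λy, z=hλ:
  k1=λy_n ⇒ h·k1=z·y_n;  k2=λ(1+4/5z)y_n ⇒ h·k2=z(1+4/5z)y_n
  y_{n+1}/y_n = 1 + 1/4z + 3/4z(1+4/5z) = 1 + z + 3/5z²
  Hence R(z) = 1 + z + 3/5z².

Solve |R(x)|<1 on ℝ⁻.
x=-1.18: |R|=0.6554
R=1: x+3/5x²=0 ⇒ x=−5/3=-1.6667; min R=1−1/(4·3/5)=0.5833>−1
Confirm numerically:
  x=-1.421: |R|=0.79054 <1
  x=-1.153: |R|=0.64465 <1
  x=-1.018: |R|=0.60379 <1
  x=-0.857: |R|=0.58367 <1
  x=-2.212: |R|=1.72377 >1
  x=-1.706: |R|=1.04026 >1
Stable set (-1.6667, 0).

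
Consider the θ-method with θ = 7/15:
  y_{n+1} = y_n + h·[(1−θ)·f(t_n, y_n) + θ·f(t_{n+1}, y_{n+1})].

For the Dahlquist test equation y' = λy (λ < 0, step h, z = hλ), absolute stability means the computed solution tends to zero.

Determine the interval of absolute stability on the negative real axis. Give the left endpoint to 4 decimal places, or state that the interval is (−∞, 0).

With y'=λy (z=hλ):
  y_{n+1} = y_n + z·[8/15·y_n + 7/15·y_{n+1}] ⇒ (1 − 7/15z)y_{n+1} = (1 + 8/15z)y_n
  Hence R(z) = (1 + 8/15z)/(1 − 7/15z).

Need |R(x)|<1, x<0.
x=-1.53: |R|=0.1074
R=−1: 1+8/15x = −1+7/15x ⇒ -1/15x=2 ⇒ x=2/(-1/15)=-30.0000
Confirm numerically:
  x=-27.562: |R|=0.98828 <1
  x=-14.946: |R|=0.87415 <1
  x=-12.749: |R|=0.83451 <1
  x=-30.368: |R|=1.00162 >1
  x=-30.218: |R|=1.00096 >1
  x=-30.212: |R|=1.00094 >1
So |R|<1 on (-30.0000, 0).

(-30.0000, 0).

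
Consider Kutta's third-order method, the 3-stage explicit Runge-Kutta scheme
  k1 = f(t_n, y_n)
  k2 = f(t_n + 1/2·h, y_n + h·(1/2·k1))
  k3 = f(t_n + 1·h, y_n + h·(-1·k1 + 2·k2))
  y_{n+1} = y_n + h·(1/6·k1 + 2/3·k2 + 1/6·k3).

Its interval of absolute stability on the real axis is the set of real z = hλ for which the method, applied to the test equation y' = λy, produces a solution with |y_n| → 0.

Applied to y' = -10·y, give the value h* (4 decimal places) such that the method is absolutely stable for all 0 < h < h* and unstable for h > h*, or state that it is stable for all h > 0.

Set f=λy, z=hλ:
  order 3, 3-stage ⇒ R(z)=1+z+z^2/2+z^3/6
  (e.g. R(-1.11)=0.27811, |R|=0.27811)

Boundary: |R(x)|=1, x<0.
x=-1.11: |R|=0.2781
|R(-2.69)|=1.3161 |R(-2.11)|=0.4496 |R(-2.08)|=0.4166
Bisect:
  x_lo=-3.3439 |R|=2.9848  x_hi=-0.3760 |R|=0.6858
  mid=-1.85996 |R|=0.20264 →hi
  mid=-2.60193 |R|=1.15277 →lo
  mid=-2.23094 |R|=0.59300 →hi
  mid=-2.41644 |R|=0.84852 →hi
  mid=-2.50918 |R|=0.99415 →hi
  mid=-2.55556 |R|=1.07179 →lo
  mid=-2.53237 |R|=1.03256 →lo
  mid=-2.52078 |R|=1.01326 →lo
  ...
  [-2.51281,-2.51263] ⇒ x*=-2.5127
Interval (-2.5127, 0).

(-2.5127,0); λ=-10 ⇒ h* = 0.2513.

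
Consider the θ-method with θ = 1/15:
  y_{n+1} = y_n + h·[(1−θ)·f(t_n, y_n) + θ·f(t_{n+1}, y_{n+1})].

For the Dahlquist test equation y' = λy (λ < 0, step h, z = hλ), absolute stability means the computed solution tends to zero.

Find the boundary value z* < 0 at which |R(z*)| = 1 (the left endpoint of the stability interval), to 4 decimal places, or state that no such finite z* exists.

With y'=λy (z=hλ):
  y_{n+1} = y_n + z·[14/15·y_n + 1/15·y_{n+1}] ⇒ (1 − 1/15z)y_{n+1} = (1 + 14/15z)y_n
  R(z) = (1 + 14/15z)/(1 − 1/15z).

Solve |R(x)|<1 on ℝ⁻.
x=-0.98: |R|=0.0801
R=−1: 1+14/15x = −1+1/15x ⇒ -13/15x=2 ⇒ x=2/(-13/15)=-2.3077
Confirm numerically:
  x=-2.243: |R|=0.95123 <1
  x=-1.451: |R|=0.32302 <1
  x=-1.312: |R|=0.20647 <1
  x=-2.805: |R|=1.36310 >1
  x=-2.421: |R|=1.08455 >1
Stable set (-2.3077, 0).

z* = -2.3077.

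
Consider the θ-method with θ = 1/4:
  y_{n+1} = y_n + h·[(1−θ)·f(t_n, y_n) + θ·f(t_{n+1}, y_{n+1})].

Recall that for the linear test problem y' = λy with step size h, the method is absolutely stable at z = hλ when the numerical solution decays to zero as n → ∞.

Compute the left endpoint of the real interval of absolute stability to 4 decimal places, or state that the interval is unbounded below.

Set f=λy, z=hλ:
  y_{n+1} = y_n + z·[3/4·y_n + 1/4·y_{n+1}] ⇒ (1 − 1/4z)y_{n+1} = (1 + 3/4z)y_n
  R(z) = (1 + 3/4z)/(1 − 1/4z).

Solve |R(x)|<1 on ℝ⁻.
x=-1.48: |R|=0.0803
R=−1: 1+3/4x = −1+1/4x ⇒ -1/2x=2 ⇒ x=2/(-1/2)=-4.0000
Confirm numerically:
  x=-3.845: |R|=0.96048 <1
  x=-3.605: |R|=0.89612 <1
  x=-2.236: |R|=0.43425 <1
  x=-1.927: |R|=0.30049 <1
  x=-4.420: |R|=1.09976 >1
  x=-4.283: |R|=1.06833 >1
Interval (-4.0000, 0).

left endpoint -4.0000.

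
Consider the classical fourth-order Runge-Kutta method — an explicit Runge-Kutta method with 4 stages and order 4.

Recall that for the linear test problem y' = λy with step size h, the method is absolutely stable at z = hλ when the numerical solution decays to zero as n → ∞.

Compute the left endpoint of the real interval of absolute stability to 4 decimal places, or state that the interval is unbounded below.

left endpoint -2.7853.

Set f=λy, z=hλ:
  order 4, 4-stage ⇒ R(z)=1+z+z^2/2+z^3/6+z^4/24
  (e.g. R(-1.03)=0.36523, |R|=0.36523)

Find x<0 with |R(x)|<1.
x=-1.03: |R|=0.3652
|R(-2.41)|=0.5667 |R(-0.7)|=0.4978 |R(-0.52)|=0.5948
Bisect:
  x_lo=-3.3768 |R|=2.3249  x_hi=-0.0541 |R|=0.9473
  mid=-1.71549 |R|=0.27540 →hi
  mid=-2.54617 |R|=0.69540 →hi
  mid=-2.96150 |R|=1.29984 →lo
  mid=-2.75383 |R|=0.95360 →hi
  mid=-2.85767 |R|=1.11472 →lo
  mid=-2.80575 |R|=1.03128 →lo
  mid=-2.77979 |R|=0.99174 →hi
  mid=-2.79277 |R|=1.01133 →lo
  ...
  [-2.78547,-2.78527] ⇒ x*=-2.7853
Stable set (-2.7853, 0).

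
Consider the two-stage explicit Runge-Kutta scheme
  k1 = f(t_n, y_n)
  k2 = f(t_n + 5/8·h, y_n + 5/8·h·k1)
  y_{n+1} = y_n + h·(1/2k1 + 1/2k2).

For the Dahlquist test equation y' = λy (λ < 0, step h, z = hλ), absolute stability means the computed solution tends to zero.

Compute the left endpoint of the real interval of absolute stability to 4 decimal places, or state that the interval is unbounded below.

Test eqn y'=λy, z=hλ:
  k1=λy_n ⇒ h·k1=z·y_n;  k2=λ(1+5/8z)y_n ⇒ h·k2=z(1+5/8z)y_n
  y_{n+1}/y_n = 1 + 1/2z + 1/2z(1+5/8z) = 1 + z + 5/16z²
  R(z) = 1 + z + 5/16z².

Need |R(x)|<1, x<0.
x=-1.37: |R|=0.2165
R=1: x+5/16x²=0 ⇒ x=−16/5=-3.2000; min R=1−1/(4·5/16)=0.2000>−1
Confirm numerically:
  x=-2.643: |R|=0.53995 <1
  x=-2.572: |R|=0.49524 <1
  x=-2.430: |R|=0.41528 <1
  x=-2.392: |R|=0.39602 <1
  x=-3.721: |R|=1.60583 >1
  x=-3.392: |R|=1.20352 >1
Interval (-3.2000, 0).

left endpoint -3.2000.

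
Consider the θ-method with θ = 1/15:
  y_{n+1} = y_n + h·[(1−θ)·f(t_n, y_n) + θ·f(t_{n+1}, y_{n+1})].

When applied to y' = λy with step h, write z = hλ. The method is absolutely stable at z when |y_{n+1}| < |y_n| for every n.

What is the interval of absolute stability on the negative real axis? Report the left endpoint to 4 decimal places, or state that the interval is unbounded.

On y'=λy, z=hλ:
  y_{n+1} = y_n + z·[14/15·y_n + 1/15·y_{n+1}] ⇒ (1 − 1/15z)y_{n+1} = (1 + 14/15z)y_n
  so R(z) = (1 + 14/15z)/(1 − 1/15z).

Find x<0 with |R(x)|<1.
x=-1.33: |R|=0.2217
R=−1: 1+14/15x = −1+1/15x ⇒ -13/15x=2 ⇒ x=2/(-13/15)=-2.3077
Confirm numerically:
  x=-2.230: |R|=0.94138 <1
  x=-1.739: |R|=0.55834 <1
  x=-0.991: |R|=0.07041 <1
  x=-0.955: |R|=0.10216 <1
  x=-2.866: |R|=1.40625 >1
  x=-2.422: |R|=1.08529 >1
  x=-2.353: |R|=1.03394 >1
Stable set (-2.3077, 0).

z∈(-2.3077,0).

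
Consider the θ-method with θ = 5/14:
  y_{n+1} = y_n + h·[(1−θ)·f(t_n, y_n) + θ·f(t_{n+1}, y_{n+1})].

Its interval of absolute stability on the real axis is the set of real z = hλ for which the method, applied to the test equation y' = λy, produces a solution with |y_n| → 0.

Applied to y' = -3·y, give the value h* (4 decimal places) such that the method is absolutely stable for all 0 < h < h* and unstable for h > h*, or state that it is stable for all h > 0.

(-7.0000,0); λ=-3 ⇒ h* = (7)/3 = 2.3333.

Test eqn y'=λy, z=hλ:
  y_{n+1} = y_n + z·[9/14·y_n + 5/14·y_{n+1}] ⇒ (1 − 5/14z)y_{n+1} = (1 + 9/14z)y_n
  ⇒ R(z) = (1 + 9/14z)/(1 − 5/14z).

Need |R(x)|<1, x<0.
x=-1.47: |R|=0.0361
R=−1: 1+9/14x = −1+5/14x ⇒ -2/7x=2 ⇒ x=2/(-2/7)=-7.0000
Confirm numerically:
  x=-6.433: |R|=0.95087 <1
  x=-6.300: |R|=0.93846 <1
  x=-6.239: |R|=0.93265 <1
  x=-2.858: |R|=0.41435 <1
  x=-7.351: |R|=1.02766 >1
  x=-7.069: |R|=1.00559 >1
Stable set (-7.0000, 0).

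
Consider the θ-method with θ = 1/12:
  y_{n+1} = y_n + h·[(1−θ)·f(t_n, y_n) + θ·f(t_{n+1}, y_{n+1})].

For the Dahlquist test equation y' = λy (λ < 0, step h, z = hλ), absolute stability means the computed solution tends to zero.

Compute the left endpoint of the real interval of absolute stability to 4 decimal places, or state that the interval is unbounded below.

z* = -2.4000.

With y'=λy (z=hλ):
  y_{n+1} = y_n + z·[11/12·y_n + 1/12·y_{n+1}] ⇒ (1 − 1/12z)y_{n+1} = (1 + 11/12z)y_n
  R(z) = (1 + 11/12z)/(1 − 1/12z).

Find x<0 with |R(x)|<1.
x=-1.32: |R|=0.1892
R=−1: 1+11/12x = −1+1/12x ⇒ -5/6x=2 ⇒ x=2/(-5/6)=-2.4000
Confirm numerically:
  x=-2.082: |R|=0.77418 <1
  x=-1.626: |R|=0.43197 <1
  x=-1.334: |R|=0.20054 <1
  x=-2.874: |R|=1.31868 >1
  x=-2.801: |R|=1.27093 >1
  x=-2.475: |R|=1.05181 >1
Interval (-2.4000, 0).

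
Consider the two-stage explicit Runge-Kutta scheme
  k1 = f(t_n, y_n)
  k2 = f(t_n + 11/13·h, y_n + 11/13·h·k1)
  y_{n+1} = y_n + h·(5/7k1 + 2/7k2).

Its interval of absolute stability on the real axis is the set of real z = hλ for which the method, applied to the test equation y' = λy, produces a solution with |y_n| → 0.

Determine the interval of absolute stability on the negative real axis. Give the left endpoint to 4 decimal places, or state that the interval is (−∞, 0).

Set f=λy, z=hλ:
  k1=λy_n ⇒ h·k1=z·y_n;  k2=λ(1+11/13z)y_n ⇒ h·k2=z(1+11/13z)y_n
  y_{n+1}/y_n = 1 + 5/7z + 2/7z(1+11/13z) = 1 + z + 22/91z²
  R(z) = 1 + z + 22/91z².

Need |R(x)|<1, x<0.
x=-1.71: |R|=0.0031
R=1: x+22/91x²=0 ⇒ x=−91/22=-4.1364; min R=1−1/(4·22/91)=-0.0341>−1
Confirm numerically:
  x=-4.067: |R|=0.93180 <1
  x=-3.634: |R|=0.55865 <1
  x=-3.103: |R|=0.22480 <1
  x=-4.428: |R|=1.31220 >1
  x=-4.406: |R|=1.28721 >1
Stable set (-4.1364, 0).

z∈(-4.1364,0).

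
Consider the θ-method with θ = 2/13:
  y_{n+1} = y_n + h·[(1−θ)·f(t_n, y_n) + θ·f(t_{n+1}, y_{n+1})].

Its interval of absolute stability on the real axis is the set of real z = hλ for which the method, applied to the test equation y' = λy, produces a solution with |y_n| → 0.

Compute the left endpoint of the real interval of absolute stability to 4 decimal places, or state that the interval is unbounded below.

Set f=λy, z=hλ:
  y_{n+1} = y_n + z·[11/13·y_n + 2/13·y_{n+1}] ⇒ (1 − 2/13z)y_{n+1} = (1 + 11/13z)y_n
  R(z) = (1 + 11/13z)/(1 − 2/13z).

Solve |R(x)|<1 on ℝ⁻.
x=-1.02: |R|=0.1184
R=−1: 1+11/13x = −1+2/13x ⇒ -9/13x=2 ⇒ x=2/(-9/13)=-2.8889
Confirm numerically:
  x=-2.619: |R|=0.86682 <1
  x=-2.225: |R|=0.65759 <1
  x=-1.301: |R|=0.08403 <1
  x=-3.245: |R|=1.16444 >1
  x=-2.938: |R|=1.02342 >1
So |R|<1 on (-2.8889, 0).

left endpoint -2.8889.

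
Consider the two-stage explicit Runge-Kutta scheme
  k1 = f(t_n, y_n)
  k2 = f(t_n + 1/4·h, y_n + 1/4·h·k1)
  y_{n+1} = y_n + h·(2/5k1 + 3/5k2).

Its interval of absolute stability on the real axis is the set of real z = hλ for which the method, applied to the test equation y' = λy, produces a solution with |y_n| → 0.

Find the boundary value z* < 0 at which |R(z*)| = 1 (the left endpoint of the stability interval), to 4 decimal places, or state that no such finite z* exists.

left endpoint -6.6667.

Set f=λy, z=hλ:
  k1=λy_n ⇒ h·k1=z·y_n;  k2=λ(1+1/4z)y_n ⇒ h·k2=z(1+1/4z)y_n
  y_{n+1}/y_n = 1 + 2/5z + 3/5z(1+1/4z) = 1 + z + 3/20z²
  ⇒ R(z) = 1 + z + 3/20z².

Need |R(x)|<1, x<0.
x=-1.16: |R|=0.0418
R=1: x+3/20x²=0 ⇒ x=−20/3=-6.6667; min R=1−1/(4·3/20)=-0.6667>−1
Confirm numerically:
  x=-6.064: |R|=0.45181 <1
  x=-5.083: |R|=0.20747 <1
  x=-4.586: |R|=0.43129 <1
  x=-4.483: |R|=0.46841 <1
  x=-6.921: |R|=1.26404 >1
  x=-6.861: |R|=1.20000 >1
So |R|<1 on (-6.6667, 0).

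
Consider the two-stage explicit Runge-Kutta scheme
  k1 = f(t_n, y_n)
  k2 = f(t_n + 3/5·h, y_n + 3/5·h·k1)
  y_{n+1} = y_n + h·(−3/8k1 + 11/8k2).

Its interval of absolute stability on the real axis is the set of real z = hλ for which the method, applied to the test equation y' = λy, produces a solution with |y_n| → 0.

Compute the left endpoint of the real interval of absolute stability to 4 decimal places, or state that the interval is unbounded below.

left endpoint -1.2121.

On y'=λy, z=hλ:
  k1=λy_n ⇒ h·k1=z·y_n;  k2=λ(1+3/5z)y_n ⇒ h·k2=z(1+3/5z)y_n
  y_{n+1}/y_n = 1 − 3/8z + 11/8z(1+3/5z) = 1 + z + 33/40z²
  so R(z) = 1 + z + 33/40z².

Find x<0 with |R(x)|<1.
x=-1.43: |R|=1.2570
R=1: x+33/40x²=0 ⇒ x=−40/33=-1.2121; min R=1−1/(4·33/40)=0.6970>−1
Confirm numerically:
  x=-0.836: |R|=0.74059 <1
  x=-0.747: |R|=0.71336 <1
  x=-0.588: |R|=0.69724 <1
  x=-1.704: |R|=1.69148 >1
  x=-1.573: |R|=1.46832 >1
  x=-1.470: |R|=1.31274 >1
Interval (-1.2121, 0).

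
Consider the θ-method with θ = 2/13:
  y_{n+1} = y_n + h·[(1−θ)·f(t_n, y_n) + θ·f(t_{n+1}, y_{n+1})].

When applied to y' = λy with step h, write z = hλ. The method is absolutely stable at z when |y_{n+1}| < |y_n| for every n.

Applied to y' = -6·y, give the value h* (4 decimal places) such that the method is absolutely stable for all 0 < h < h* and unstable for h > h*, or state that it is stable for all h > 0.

Test eqn y'=λy, z=hλ:
  y_{n+1} = y_n + z·[11/13·y_n + 2/13·y_{n+1}] ⇒ (1 − 2/13z)y_{n+1} = (1 + 11/13z)y_n
  Hence R(z) = (1 + 11/13z)/(1 − 2/13z).

Solve |R(x)|<1 on ℝ⁻.
x=-1.28: |R|=0.0694
R=−1: 1+11/13x = −1+2/13x ⇒ -9/13x=2 ⇒ x=2/(-9/13)=-2.8889
Confirm numerically:
  x=-2.799: |R|=0.95650 <1
  x=-2.525: |R|=0.81856 <1
  x=-1.775: |R|=0.39426 <1
  x=-3.114: |R|=1.10537 >1
  x=-2.947: |R|=1.02768 >1
Interval (-2.8889, 0).

(-2.8889,0); λ=-6 ⇒ h* = (26/9)/6 = 0.4815.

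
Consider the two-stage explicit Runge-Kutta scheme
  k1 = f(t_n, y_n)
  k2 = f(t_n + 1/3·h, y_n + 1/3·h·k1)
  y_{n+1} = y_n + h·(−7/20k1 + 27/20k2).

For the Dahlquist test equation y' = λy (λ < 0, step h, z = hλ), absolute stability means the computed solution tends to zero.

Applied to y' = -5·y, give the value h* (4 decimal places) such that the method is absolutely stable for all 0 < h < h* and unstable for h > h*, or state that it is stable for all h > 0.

(-2.2222,0); λ=-5 ⇒ h* = (20/9)/5 = 0.4444.

With y'=λy (z=hλ):
  k1=λy_n ⇒ h·k1=z·y_n;  k2=λ(1+1/3z)y_n ⇒ h·k2=z(1+1/3z)y_n
  y_{n+1}/y_n = 1 − 7/20z + 27/20z(1+1/3z) = 1 + z + 9/20z²
  R(z) = 1 + z + 9/20z².

Find x<0 with |R(x)|<1.
x=-0.69: |R|=0.5242
R=1: x+9/20x²=0 ⇒ x=−20/9=-2.2222; min R=1−1/(4·9/20)=0.4444>−1
Confirm numerically:
  x=-2.149: |R|=0.92919 <1
  x=-2.118: |R|=0.90067 <1
  x=-1.689: |R|=0.59472 <1
  x=-2.451: |R|=1.25233 >1
  x=-2.382: |R|=1.17127 >1
Stable set (-2.2222, 0).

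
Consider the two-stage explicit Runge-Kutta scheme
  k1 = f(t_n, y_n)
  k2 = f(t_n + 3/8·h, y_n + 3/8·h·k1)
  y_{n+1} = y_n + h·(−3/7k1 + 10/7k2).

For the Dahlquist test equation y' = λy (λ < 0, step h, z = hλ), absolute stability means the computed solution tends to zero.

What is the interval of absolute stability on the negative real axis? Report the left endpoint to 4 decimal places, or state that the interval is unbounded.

On y'=λy, z=hλ:
  k1=λy_n ⇒ h·k1=z·y_n;  k2=λ(1+3/8z)y_n ⇒ h·k2=z(1+3/8z)y_n
  y_{n+1}/y_n = 1 − 3/7z + 10/7z(1+3/8z) = 1 + z + 15/28z²
  R(z) = 1 + z + 15/28z².

Find x<0 with |R(x)|<1.
x=-1.75: |R|=0.8906
R=1: x+15/28x²=0 ⇒ x=−28/15=-1.8667; min R=1−1/(4·15/28)=0.5333>−1
Confirm numerically:
  x=-1.770: |R|=0.90834 <1
  x=-1.201: |R|=0.57171 <1
  x=-1.032: |R|=0.53855 <1
  x=-2.430: |R|=1.73334 >1
  x=-2.326: |R|=1.57236 >1
  x=-2.194: |R|=1.38473 >1
Interval (-1.8667, 0).

(-1.8667, 0).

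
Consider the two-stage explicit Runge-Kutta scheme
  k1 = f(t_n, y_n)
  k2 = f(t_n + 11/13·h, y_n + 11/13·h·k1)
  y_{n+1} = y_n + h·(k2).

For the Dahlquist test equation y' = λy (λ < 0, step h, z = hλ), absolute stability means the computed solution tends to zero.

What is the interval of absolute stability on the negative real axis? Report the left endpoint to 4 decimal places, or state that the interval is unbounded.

Set f=λy, z=hλ:
  k1=λy_n ⇒ h·k1=z·y_n;  k2=λ(1+11/13z)y_n ⇒ h·k2=z(1+11/13z)y_n
  y_{n+1}/y_n = 1 + z(1+11/13z) = 1 + z + 11/13z²
  so R(z) = 1 + z + 11/13z².

Need |R(x)|<1, x<0.
x=-0.38: |R|=0.7422
R=1: x+11/13x²=0 ⇒ x=−13/11=-1.1818; min R=1−1/(4·11/13)=0.7045>−1
Confirm numerically:
  x=-0.888: |R|=0.77923 <1
  x=-0.838: |R|=0.75621 <1
  x=-0.824: |R|=0.75052 <1
  x=-0.629: |R|=0.70577 <1
  x=-1.726: |R|=1.79476 >1
  x=-1.529: |R|=1.44917 >1
So |R|<1 on (-1.1818, 0).

z∈(-1.1818,0).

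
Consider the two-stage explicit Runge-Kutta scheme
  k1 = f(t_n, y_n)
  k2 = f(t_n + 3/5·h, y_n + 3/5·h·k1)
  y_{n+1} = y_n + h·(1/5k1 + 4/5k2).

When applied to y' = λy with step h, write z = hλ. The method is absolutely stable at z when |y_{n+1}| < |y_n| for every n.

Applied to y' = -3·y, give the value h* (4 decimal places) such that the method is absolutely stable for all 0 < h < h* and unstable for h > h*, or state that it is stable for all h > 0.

With y'=λy (z=hλ):
  k1=λy_n ⇒ h·k1=z·y_n;  k2=λ(1+3/5z)y_n ⇒ h·k2=z(1+3/5z)y_n
  y_{n+1}/y_n = 1 + 1/5z + 4/5z(1+3/5z) = 1 + z + 12/25z²
  ⇒ R(z) = 1 + z + 12/25z².

Boundary: |R(x)|=1, x<0.
x=-0.45: |R|=0.6472
R=1: x+12/25x²=0 ⇒ x=−25/12=-2.0833; min R=1−1/(4·12/25)=0.4792>−1
Confirm numerically:
  x=-2.008: |R|=0.92739 <1
  x=-1.583: |R|=0.61983 <1
  x=-1.576: |R|=0.61621 <1
  x=-1.319: |R|=0.51609 <1
  x=-2.639: |R|=1.70387 >1
  x=-2.585: |R|=1.62247 >1
  x=-2.149: |R|=1.06774 >1
Interval (-2.0833, 0).

(-2.0833,0); λ=-3 ⇒ h* = (25/12)/3 = 0.6944.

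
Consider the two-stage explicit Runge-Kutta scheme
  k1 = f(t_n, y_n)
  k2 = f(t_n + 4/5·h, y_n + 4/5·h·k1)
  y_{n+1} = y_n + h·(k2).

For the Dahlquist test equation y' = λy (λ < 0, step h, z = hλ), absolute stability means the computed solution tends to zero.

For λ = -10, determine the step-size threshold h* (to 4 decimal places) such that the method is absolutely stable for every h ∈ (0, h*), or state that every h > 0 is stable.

Test eqn y'=λy, z=hλ:
  k1=λy_n ⇒ h·k1=z·y_n;  k2=λ(1+4/5z)y_n ⇒ h·k2=z(1+4/5z)y_n
  y_{n+1}/y_n = 1 + z(1+4/5z) = 1 + z + 4/5z²
  R(z) = 1 + z + 4/5z².

Find x<0 with |R(x)|<1.
x=-0.47: |R|=0.7067
R=1: x+4/5x²=0 ⇒ x=−5/4=-1.2500; min R=1−1/(4·4/5)=0.6875>−1
Confirm numerically:
  x=-1.163: |R|=0.91906 <1
  x=-1.069: |R|=0.84521 <1
  x=-0.766: |R|=0.70340 <1
  x=-0.595: |R|=0.68822 <1
  x=-1.718: |R|=1.64322 >1
  x=-1.567: |R|=1.39739 >1
Interval (-1.2500, 0).

(-1.2500,0); λ=-10 ⇒ h* = (5/4)/10 = 0.1250.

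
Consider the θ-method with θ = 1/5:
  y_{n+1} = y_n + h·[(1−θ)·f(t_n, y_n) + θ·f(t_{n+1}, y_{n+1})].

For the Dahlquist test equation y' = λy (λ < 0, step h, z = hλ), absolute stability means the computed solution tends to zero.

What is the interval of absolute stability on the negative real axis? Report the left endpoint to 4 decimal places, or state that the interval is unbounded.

z∈(-3.3333,0).

Set f=λy, z=hλ:
  y_{n+1} = y_n + z·[4/5·y_n + 1/5·y_{n+1}] ⇒ (1 − 1/5z)y_{n+1} = (1 + 4/5z)y_n
  R(z) = (1 + 4/5z)/(1 − 1/5z).

Need |R(x)|<1, x<0.
x=-1.65: |R|=0.2406
R=−1: 1+4/5x = −1+1/5x ⇒ -3/5x=2 ⇒ x=2/(-3/5)=-3.3333
Confirm numerically:
  x=-3.035: |R|=0.88861 <1
  x=-1.781: |R|=0.31323 <1
  x=-1.643: |R|=0.23664 <1
  x=-3.623: |R|=1.10078 >1
  x=-3.448: |R|=1.04072 >1
Stable set (-3.3333, 0).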